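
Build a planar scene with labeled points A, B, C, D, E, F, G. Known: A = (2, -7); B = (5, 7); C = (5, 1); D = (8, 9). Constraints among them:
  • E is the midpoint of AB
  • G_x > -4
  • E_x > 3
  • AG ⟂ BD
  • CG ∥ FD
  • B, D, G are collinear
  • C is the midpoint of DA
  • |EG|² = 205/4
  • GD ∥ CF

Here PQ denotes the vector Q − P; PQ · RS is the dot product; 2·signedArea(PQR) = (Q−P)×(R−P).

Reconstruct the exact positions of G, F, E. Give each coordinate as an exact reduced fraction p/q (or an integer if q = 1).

1. G_x = -46/13  [B, D, G are collinear ∩ AG ⟂ BD]
2. G_y = 17/13  [B, D, G are collinear ∩ AG ⟂ BD]
   → G = (-46/13, 17/13)
3. F_x = 215/13  [CG ∥ FD ∩ GD ∥ CF]
4. F_y = 113/13  [CG ∥ FD ∩ GD ∥ CF]
   → F = (215/13, 113/13)
5. E_x = 7/2  [E is the midpoint of AB]
6. E_y = 0  [E is the midpoint of AB]
   → E = (7/2, 0)

E = (7/2, 0)
F = (215/13, 113/13)
G = (-46/13, 17/13)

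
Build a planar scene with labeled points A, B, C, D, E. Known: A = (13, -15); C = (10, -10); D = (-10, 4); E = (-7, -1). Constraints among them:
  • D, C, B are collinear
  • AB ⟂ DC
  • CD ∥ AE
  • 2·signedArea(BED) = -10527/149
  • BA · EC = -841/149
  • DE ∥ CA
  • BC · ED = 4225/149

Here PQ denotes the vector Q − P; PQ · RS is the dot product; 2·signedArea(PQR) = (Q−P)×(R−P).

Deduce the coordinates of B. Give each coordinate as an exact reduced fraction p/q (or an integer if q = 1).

1. B_x = 2140/149  [D, C, B are collinear ∩ AB ⟂ DC]
2. B_y = -1945/149  [D, C, B are collinear ∩ AB ⟂ DC]
   → B = (2140/149, -1945/149)

B = (2140/149, -1945/149)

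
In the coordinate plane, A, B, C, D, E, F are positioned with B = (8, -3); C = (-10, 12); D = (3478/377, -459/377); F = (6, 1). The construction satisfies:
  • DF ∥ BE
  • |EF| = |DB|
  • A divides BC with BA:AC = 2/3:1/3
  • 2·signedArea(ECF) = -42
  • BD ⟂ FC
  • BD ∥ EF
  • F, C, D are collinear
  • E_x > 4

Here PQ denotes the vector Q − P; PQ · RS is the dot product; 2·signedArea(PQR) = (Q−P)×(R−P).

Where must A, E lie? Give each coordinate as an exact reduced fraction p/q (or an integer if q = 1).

1. A_x = -4  [A divides BC with BA:AC = 2/3:1/3]
2. A_y = 7  [A divides BC with BA:AC = 2/3:1/3]
   → A = (-4, 7)
3. E_x = 1800/377  [BD ∥ EF ∩ DF ∥ BE]
4. E_y = -295/377  [BD ∥ EF ∩ DF ∥ BE]
   → E = (1800/377, -295/377)

A = (-4, 7)
E = (1800/377, -295/377)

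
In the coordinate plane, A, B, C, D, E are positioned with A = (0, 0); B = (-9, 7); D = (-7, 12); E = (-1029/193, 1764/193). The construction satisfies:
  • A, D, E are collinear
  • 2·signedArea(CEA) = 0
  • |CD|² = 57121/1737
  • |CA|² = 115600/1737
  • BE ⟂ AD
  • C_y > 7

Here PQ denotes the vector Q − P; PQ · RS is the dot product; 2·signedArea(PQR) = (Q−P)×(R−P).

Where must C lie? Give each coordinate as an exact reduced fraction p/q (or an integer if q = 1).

1. C_x = -2380/579  [line 1764/193·x + 1029/193·y + 0 = 0 ∩ |CA|² = 115600/1737]
2. C_y = 1360/193  [line 1764/193·x + 1029/193·y + 0 = 0 ∩ |CA|² = 115600/1737]
   → C = (-2380/579, 1360/193)

C = (-2380/579, 1360/193)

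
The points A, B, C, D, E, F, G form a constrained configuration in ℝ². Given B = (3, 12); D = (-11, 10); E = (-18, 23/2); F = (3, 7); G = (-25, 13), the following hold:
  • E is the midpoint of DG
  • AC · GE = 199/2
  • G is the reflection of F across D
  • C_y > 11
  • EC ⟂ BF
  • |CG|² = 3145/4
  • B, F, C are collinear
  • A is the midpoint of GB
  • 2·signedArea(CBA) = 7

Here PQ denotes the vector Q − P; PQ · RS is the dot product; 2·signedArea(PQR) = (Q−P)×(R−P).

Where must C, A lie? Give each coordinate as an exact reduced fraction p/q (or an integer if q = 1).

1. C_x = 3  [B, F, C are collinear ∩ EC ⟂ BF]
2. C_y = 23/2  [B, F, C are collinear ∩ EC ⟂ BF]
   → C = (3, 23/2)
3. A_x = -11  [A is the midpoint of GB]
4. A_y = 25/2  [A is the midpoint of GB]
   → A = (-11, 25/2)

A = (-11, 25/2)
C = (3, 23/2)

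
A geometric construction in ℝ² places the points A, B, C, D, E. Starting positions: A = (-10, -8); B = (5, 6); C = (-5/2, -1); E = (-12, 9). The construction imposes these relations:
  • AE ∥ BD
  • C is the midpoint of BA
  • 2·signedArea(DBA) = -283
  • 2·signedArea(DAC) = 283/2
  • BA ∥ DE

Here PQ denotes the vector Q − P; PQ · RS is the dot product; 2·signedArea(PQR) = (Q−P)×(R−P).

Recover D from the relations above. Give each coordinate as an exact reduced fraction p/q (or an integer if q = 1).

1. D_x = 3  [BA ∥ DE ∩ AE ∥ BD]
2. D_y = 23  [BA ∥ DE ∩ AE ∥ BD]
   → D = (3, 23)

D = (3, 23)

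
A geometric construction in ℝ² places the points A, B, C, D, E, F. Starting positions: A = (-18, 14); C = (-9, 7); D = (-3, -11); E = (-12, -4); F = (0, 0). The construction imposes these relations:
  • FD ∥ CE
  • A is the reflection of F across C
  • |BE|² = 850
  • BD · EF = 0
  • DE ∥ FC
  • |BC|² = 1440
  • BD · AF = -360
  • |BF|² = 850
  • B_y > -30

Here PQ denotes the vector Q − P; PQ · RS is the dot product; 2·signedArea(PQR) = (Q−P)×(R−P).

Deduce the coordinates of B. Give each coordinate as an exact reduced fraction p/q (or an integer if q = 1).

1. B_x = 3  [BD · EF = 0 ∩ BD · AF = -360]
2. B_y = -29  [BD · EF = 0 ∩ BD · AF = -360]
   → B = (3, -29)

B = (3, -29)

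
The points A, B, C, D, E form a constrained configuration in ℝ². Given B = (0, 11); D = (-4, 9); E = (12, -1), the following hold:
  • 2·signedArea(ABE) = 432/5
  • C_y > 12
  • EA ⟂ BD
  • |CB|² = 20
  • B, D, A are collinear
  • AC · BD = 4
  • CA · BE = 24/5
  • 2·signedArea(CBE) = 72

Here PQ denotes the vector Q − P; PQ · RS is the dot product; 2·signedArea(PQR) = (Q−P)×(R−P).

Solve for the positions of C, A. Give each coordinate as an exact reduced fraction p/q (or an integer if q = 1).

A = (24/5, 67/5)
C = (4, 13)

1. A_x = 24/5  [B, D, A are collinear ∩ EA ⟂ BD]
2. A_y = 67/5  [B, D, A are collinear ∩ EA ⟂ BD]
   → A = (24/5, 67/5)
3. C_x = 4  [CA · BE = 24/5 ∩ AC · BD = 4]
4. C_y = 13  [CA · BE = 24/5 ∩ AC · BD = 4]
   → C = (4, 13)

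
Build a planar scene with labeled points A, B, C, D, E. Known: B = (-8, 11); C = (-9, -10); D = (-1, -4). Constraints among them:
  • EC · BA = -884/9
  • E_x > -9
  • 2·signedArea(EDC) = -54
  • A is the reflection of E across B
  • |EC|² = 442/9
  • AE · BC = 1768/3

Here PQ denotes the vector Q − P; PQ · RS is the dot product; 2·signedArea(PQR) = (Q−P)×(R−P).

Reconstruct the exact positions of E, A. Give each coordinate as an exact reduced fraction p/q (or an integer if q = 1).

1. E_x = -26/3  [line 6·x + -8·y + 28 = 0 ∩ |EC|² = 442/9]
2. E_y = -3  [line 6·x + -8·y + 28 = 0 ∩ |EC|² = 442/9]
   → E = (-26/3, -3)
3. A_x = -22/3  [A is the reflection of E across B]
4. A_y = 25  [A is the reflection of E across B]
   → A = (-22/3, 25)

A = (-22/3, 25)
E = (-26/3, -3)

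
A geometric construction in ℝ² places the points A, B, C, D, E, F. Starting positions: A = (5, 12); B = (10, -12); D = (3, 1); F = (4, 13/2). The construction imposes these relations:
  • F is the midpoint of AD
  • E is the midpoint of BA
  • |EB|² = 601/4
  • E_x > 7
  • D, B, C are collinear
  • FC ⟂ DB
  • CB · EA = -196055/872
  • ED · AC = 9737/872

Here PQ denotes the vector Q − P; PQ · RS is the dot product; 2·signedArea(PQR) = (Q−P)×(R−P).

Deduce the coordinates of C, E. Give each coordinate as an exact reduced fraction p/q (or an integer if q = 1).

C = (405/436, 2113/436)
E = (15/2, 0)

1. C_x = 405/436  [D, B, C are collinear ∩ FC ⟂ DB]
2. C_y = 2113/436  [D, B, C are collinear ∩ FC ⟂ DB]
   → C = (405/436, 2113/436)
3. E_x = 15/2  [E is the midpoint of BA]
4. E_y = 0  [E is the midpoint of BA]
   → E = (15/2, 0)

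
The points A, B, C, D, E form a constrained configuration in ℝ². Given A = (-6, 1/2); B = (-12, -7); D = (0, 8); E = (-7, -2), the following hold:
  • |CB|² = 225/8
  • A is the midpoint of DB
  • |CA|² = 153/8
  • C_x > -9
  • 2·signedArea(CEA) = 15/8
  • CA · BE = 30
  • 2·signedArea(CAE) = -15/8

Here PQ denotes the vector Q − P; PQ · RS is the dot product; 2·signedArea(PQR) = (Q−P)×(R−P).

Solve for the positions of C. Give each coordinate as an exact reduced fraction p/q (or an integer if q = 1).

1. C_x = -33/4  [2·signedArea(CEA) = 15/8 ∩ CA · BE = 30]
2. C_y = -13/4  [2·signedArea(CEA) = 15/8 ∩ CA · BE = 30]
   → C = (-33/4, -13/4)

C = (-33/4, -13/4)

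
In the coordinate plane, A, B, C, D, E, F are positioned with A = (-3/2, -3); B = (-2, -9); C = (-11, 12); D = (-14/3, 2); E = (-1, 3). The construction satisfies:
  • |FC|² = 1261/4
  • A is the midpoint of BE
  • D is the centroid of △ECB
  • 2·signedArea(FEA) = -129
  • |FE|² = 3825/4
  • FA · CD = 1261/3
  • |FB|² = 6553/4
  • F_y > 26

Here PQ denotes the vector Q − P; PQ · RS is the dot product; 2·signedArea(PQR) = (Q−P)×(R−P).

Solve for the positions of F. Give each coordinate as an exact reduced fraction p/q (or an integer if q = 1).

F = (-41/2, 27)

1. F_x = -41/2  [2·signedArea(FEA) = -129 ∩ FA · CD = 1261/3]
2. F_y = 27  [2·signedArea(FEA) = -129 ∩ FA · CD = 1261/3]
   → F = (-41/2, 27)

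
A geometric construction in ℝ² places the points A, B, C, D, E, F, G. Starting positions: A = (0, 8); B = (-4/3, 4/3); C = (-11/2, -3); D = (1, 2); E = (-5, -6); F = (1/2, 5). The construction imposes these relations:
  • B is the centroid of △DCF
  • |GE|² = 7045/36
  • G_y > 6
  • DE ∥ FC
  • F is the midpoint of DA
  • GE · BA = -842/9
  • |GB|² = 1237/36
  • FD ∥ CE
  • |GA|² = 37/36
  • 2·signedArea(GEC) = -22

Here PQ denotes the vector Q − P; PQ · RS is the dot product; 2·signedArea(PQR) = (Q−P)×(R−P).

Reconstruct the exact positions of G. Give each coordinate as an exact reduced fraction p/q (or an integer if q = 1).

1. G_x = 1/6  [2·signedArea(GEC) = -22 ∩ GE · BA = -842/9]
2. G_y = 7  [2·signedArea(GEC) = -22 ∩ GE · BA = -842/9]
   → G = (1/6, 7)

G = (1/6, 7)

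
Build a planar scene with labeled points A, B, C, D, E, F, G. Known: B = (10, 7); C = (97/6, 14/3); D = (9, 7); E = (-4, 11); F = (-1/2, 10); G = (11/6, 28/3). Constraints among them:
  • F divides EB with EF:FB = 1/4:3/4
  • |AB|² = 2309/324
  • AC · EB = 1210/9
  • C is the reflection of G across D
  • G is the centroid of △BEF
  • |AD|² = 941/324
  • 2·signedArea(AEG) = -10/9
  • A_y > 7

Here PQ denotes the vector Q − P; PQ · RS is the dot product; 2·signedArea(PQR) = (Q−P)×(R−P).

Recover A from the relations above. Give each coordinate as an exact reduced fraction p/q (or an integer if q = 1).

1. A_x = 133/18  [AC · EB = 1210/9 ∩ 2·signedArea(AEG) = -10/9]
2. A_y = 68/9  [AC · EB = 1210/9 ∩ 2·signedArea(AEG) = -10/9]
   → A = (133/18, 68/9)

A = (133/18, 68/9)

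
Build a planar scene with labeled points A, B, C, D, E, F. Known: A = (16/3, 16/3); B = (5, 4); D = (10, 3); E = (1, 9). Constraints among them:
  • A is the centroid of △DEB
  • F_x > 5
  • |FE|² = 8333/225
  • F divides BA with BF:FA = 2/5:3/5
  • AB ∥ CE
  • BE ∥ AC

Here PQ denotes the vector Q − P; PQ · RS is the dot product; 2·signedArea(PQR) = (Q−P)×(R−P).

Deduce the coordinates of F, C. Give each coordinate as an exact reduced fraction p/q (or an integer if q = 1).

C = (4/3, 31/3)
F = (77/15, 68/15)

1. F_x = 77/15  [F divides BA with BF:FA = 2/5:3/5]
2. F_y = 68/15  [F divides BA with BF:FA = 2/5:3/5]
   → F = (77/15, 68/15)
3. C_x = 4/3  [AB ∥ CE ∩ BE ∥ AC]
4. C_y = 31/3  [AB ∥ CE ∩ BE ∥ AC]
   → C = (4/3, 31/3)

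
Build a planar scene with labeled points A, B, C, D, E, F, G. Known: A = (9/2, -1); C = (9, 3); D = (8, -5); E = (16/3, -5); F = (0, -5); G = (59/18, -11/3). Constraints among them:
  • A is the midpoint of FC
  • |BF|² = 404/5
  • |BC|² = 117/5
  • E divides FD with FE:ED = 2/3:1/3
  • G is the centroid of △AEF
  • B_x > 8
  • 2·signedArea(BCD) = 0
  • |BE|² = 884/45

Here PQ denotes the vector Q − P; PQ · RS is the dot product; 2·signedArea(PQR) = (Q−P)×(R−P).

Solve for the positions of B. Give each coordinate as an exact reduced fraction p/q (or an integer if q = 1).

1. B_x = 42/5  [line 8·x + -1·y + -69 = 0 ∩ |BE|² = 884/45]
2. B_y = -9/5  [line 8·x + -1·y + -69 = 0 ∩ |BE|² = 884/45]
   → B = (42/5, -9/5)

B = (42/5, -9/5)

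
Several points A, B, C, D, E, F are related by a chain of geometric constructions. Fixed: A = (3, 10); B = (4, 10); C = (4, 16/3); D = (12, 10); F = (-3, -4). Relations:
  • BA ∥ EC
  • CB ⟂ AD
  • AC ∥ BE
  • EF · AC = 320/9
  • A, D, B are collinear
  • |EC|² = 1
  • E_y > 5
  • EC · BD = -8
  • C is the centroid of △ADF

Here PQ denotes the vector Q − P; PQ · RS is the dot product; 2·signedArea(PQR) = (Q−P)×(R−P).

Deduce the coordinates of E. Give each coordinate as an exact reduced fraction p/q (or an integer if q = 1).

1. E_x = 5  [BA ∥ EC ∩ AC ∥ BE]
2. E_y = 16/3  [BA ∥ EC ∩ AC ∥ BE]
   → E = (5, 16/3)

E = (5, 16/3)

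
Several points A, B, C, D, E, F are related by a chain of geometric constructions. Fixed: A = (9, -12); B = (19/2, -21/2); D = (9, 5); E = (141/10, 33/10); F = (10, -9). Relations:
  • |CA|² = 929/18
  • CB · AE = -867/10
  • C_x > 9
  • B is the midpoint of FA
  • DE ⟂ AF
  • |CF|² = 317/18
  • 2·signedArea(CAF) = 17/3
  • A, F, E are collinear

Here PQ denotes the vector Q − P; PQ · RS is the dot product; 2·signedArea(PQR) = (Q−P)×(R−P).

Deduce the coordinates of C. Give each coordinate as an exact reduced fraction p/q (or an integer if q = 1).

1. C_x = 19/2  [2·signedArea(CAF) = 17/3 ∩ CB · AE = -867/10]
2. C_y = -29/6  [2·signedArea(CAF) = 17/3 ∩ CB · AE = -867/10]
   → C = (19/2, -29/6)

C = (19/2, -29/6)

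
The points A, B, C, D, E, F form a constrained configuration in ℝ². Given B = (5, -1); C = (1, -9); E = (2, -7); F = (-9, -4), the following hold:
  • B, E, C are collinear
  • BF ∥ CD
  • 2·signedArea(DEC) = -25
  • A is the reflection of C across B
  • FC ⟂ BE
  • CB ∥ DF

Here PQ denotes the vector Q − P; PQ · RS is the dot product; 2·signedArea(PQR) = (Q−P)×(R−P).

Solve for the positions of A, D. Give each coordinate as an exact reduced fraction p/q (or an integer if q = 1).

A = (9, 7)
D = (-13, -12)

1. A_x = 9  [A is the reflection of C across B]
2. A_y = 7  [A is the reflection of C across B]
   → A = (9, 7)
3. D_x = -13  [CB ∥ DF ∩ BF ∥ CD]
4. D_y = -12  [CB ∥ DF ∩ BF ∥ CD]
   → D = (-13, -12)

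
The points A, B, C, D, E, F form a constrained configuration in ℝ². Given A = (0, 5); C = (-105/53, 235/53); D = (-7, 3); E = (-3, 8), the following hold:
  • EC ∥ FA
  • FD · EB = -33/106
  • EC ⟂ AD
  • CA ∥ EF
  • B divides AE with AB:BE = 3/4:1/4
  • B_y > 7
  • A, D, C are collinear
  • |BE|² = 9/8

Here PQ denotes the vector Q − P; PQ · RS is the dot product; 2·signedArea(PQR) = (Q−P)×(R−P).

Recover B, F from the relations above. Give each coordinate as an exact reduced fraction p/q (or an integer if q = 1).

B = (-9/4, 29/4)
F = (-54/53, 454/53)

1. B_x = -9/4  [B divides AE with AB:BE = 3/4:1/4]
2. B_y = 29/4  [B divides AE with AB:BE = 3/4:1/4]
   → B = (-9/4, 29/4)
3. F_x = -54/53  [EC ∥ FA ∩ CA ∥ EF]
4. F_y = 454/53  [EC ∥ FA ∩ CA ∥ EF]
   → F = (-54/53, 454/53)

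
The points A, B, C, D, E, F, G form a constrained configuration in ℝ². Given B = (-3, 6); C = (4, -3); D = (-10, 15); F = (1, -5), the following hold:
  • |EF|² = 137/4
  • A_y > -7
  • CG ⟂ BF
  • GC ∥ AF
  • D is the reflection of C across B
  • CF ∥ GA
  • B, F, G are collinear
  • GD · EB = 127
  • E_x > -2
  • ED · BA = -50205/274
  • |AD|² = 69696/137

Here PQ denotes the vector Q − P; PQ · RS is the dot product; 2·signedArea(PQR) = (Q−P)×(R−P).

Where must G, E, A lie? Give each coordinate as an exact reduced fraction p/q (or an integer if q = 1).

1. G_x = 97/137  [B, F, G are collinear ∩ CG ⟂ BF]
2. G_y = -575/137  [B, F, G are collinear ∩ CG ⟂ BF]
   → G = (97/137, -575/137)
3. E_x = -1  [line 1467/137·x + -2630/137·y + 2782/137 = 0 ∩ |EF|² = 137/4]
4. E_y = 1/2  [line 1467/137·x + -2630/137·y + 2782/137 = 0 ∩ |EF|² = 137/4]
   → E = (-1, 1/2)
5. A_x = -314/137  [ED · BA = -50205/274 ∩ GC ∥ AF]
6. A_y = -849/137  [ED · BA = -50205/274 ∩ GC ∥ AF]
   → A = (-314/137, -849/137)

A = (-314/137, -849/137)
E = (-1, 1/2)
G = (97/137, -575/137)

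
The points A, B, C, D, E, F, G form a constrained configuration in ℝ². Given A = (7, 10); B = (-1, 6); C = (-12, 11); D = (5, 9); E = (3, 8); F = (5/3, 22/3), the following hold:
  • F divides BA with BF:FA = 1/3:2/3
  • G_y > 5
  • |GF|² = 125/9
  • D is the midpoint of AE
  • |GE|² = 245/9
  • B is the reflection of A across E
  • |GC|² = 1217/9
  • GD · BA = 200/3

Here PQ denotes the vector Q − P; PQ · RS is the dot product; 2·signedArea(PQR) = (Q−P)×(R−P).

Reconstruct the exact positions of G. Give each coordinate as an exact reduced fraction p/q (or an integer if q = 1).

G = (-5/3, 17/3)

1. G_x = -5/3  [line -8·x + -4·y + 28/3 = 0 ∩ |GF|² = 125/9]
2. G_y = 17/3  [line -8·x + -4·y + 28/3 = 0 ∩ |GF|² = 125/9]
   → G = (-5/3, 17/3)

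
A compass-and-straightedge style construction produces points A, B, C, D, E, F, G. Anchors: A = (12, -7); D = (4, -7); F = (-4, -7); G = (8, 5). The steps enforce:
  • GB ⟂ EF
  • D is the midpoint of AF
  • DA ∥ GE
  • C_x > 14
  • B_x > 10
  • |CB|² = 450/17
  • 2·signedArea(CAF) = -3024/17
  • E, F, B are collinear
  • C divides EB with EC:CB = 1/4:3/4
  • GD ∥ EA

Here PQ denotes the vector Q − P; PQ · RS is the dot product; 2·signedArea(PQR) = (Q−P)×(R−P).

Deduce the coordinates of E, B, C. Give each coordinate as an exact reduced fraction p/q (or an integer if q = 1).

1. E_x = 16  [GD ∥ EA ∩ DA ∥ GE]
2. E_y = 5  [GD ∥ EA ∩ DA ∥ GE]
   → E = (16, 5)
3. B_x = 172/17  [E, F, B are collinear ∩ GB ⟂ EF]
4. B_y = 25/17  [E, F, B are collinear ∩ GB ⟂ EF]
   → B = (172/17, 25/17)
5. C_x = 247/17  [C divides EB with EC:CB = 1/4:3/4]
6. C_y = 70/17  [C divides EB with EC:CB = 1/4:3/4]
   → C = (247/17, 70/17)

B = (172/17, 25/17)
C = (247/17, 70/17)
E = (16, 5)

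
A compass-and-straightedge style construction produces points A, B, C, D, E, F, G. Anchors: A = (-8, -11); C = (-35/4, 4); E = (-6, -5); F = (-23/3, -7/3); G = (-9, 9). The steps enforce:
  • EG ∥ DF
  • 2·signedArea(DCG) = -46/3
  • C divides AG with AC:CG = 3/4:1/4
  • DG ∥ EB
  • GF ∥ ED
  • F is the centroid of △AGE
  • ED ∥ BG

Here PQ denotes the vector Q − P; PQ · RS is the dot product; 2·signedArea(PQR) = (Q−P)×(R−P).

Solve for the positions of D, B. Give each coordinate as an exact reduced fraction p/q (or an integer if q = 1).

1. D_x = -14/3  [EG ∥ DF ∩ GF ∥ ED]
2. D_y = -49/3  [EG ∥ DF ∩ GF ∥ ED]
   → D = (-14/3, -49/3)
3. B_x = -31/3  [ED ∥ BG ∩ DG ∥ EB]
4. B_y = 61/3  [ED ∥ BG ∩ DG ∥ EB]
   → B = (-31/3, 61/3)

B = (-31/3, 61/3)
D = (-14/3, -49/3)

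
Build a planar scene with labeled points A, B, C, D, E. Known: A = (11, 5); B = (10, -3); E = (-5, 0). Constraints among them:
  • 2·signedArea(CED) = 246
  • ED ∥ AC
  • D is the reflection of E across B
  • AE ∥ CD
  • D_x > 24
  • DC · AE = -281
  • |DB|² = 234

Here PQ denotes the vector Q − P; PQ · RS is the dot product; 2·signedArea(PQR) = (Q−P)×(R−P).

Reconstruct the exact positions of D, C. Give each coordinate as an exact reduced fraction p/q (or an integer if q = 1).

C = (41, -1)
D = (25, -6)

1. D_x = 25  [D is the reflection of E across B]
2. D_y = -6  [D is the reflection of E across B]
   → D = (25, -6)
3. C_x = 41  [AE ∥ CD ∩ ED ∥ AC]
4. C_y = -1  [AE ∥ CD ∩ ED ∥ AC]
   → C = (41, -1)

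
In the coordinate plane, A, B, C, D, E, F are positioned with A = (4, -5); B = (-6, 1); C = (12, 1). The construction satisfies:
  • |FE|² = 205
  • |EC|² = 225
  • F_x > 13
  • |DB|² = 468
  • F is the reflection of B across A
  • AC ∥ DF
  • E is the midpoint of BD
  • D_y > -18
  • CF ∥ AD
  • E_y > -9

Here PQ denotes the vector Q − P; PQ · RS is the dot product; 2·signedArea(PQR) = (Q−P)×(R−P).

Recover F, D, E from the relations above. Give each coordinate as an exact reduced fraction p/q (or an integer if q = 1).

D = (6, -17)
E = (0, -8)
F = (14, -11)

1. F_x = 14  [F is the reflection of B across A]
2. F_y = -11  [F is the reflection of B across A]
   → F = (14, -11)
3. D_x = 6  [AC ∥ DF ∩ CF ∥ AD]
4. D_y = -17  [AC ∥ DF ∩ CF ∥ AD]
   → D = (6, -17)
5. E_x = 0  [E is the midpoint of BD]
6. E_y = -8  [E is the midpoint of BD]
   → E = (0, -8)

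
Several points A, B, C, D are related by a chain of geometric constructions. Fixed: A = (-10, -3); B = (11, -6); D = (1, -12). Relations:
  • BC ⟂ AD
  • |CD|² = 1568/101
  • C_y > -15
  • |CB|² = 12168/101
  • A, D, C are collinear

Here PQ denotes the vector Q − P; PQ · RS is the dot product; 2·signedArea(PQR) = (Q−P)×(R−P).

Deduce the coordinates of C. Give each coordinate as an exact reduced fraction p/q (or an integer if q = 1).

C = (409/101, -1464/101)

1. C_x = 409/101  [A, D, C are collinear ∩ BC ⟂ AD]
2. C_y = -1464/101  [A, D, C are collinear ∩ BC ⟂ AD]
   → C = (409/101, -1464/101)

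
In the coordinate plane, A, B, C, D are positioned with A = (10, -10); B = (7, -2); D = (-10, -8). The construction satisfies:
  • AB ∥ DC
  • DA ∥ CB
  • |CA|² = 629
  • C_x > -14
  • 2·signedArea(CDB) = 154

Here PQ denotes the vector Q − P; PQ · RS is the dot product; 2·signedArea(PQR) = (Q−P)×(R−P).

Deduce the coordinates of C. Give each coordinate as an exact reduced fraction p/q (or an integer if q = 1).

C = (-13, 0)

1. C_x = -13  [DA ∥ CB ∩ AB ∥ DC]
2. C_y = 0  [DA ∥ CB ∩ AB ∥ DC]
   → C = (-13, 0)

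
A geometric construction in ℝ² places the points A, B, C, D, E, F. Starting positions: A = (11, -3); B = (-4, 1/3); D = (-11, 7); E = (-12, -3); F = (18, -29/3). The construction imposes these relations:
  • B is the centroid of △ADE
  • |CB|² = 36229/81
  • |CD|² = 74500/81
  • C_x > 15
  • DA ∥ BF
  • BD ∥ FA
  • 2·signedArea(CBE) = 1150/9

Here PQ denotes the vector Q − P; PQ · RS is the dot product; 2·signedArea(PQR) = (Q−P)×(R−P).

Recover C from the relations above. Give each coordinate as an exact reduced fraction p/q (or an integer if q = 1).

1. C_x = 47/3  [line 10/3·x + -8·y + -1006/9 = 0 ∩ |CD|² = 74500/81]
2. C_y = -67/9  [line 10/3·x + -8·y + -1006/9 = 0 ∩ |CD|² = 74500/81]
   → C = (47/3, -67/9)

C = (47/3, -67/9)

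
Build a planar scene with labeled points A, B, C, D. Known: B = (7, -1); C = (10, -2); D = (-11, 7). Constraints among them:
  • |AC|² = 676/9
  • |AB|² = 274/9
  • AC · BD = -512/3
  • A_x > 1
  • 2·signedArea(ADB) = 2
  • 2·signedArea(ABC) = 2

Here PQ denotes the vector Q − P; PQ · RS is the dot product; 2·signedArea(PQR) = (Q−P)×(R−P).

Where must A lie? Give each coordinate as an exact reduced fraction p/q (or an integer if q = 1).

A = (2, 4/3)

1. A_x = 2  [2·signedArea(ADB) = 2 ∩ 2·signedArea(ABC) = 2]
2. A_y = 4/3  [2·signedArea(ADB) = 2 ∩ 2·signedArea(ABC) = 2]
   → A = (2, 4/3)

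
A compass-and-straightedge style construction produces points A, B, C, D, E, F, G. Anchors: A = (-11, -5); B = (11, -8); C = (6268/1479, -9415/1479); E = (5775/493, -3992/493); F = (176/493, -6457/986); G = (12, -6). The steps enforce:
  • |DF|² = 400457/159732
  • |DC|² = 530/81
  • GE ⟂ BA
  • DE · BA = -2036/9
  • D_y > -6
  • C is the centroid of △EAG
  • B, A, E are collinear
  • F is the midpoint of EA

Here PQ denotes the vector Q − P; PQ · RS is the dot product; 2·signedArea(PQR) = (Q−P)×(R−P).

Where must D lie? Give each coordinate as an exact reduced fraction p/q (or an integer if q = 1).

D = (7747/4437, -25684/4437)

1. D_x = 7747/4437  [line 22·x + -3·y + -502/9 = 0 ∩ |DC|² = 530/81]
2. D_y = -25684/4437  [line 22·x + -3·y + -502/9 = 0 ∩ |DC|² = 530/81]
   → D = (7747/4437, -25684/4437)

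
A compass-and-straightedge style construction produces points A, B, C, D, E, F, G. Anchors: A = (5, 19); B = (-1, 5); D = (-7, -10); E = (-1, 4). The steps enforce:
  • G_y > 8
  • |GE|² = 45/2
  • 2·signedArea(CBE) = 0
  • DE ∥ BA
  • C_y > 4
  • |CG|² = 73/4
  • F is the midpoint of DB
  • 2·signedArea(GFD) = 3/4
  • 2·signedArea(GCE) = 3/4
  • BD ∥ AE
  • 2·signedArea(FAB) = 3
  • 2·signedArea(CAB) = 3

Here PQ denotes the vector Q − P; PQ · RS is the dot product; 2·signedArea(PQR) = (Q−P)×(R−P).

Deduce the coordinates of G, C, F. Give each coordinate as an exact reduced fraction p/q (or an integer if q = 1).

C = (-1, 9/2)
F = (-4, -5/2)
G = (1/2, 17/2)

1. C_x = -1  [2·signedArea(CBE) = 0 ∩ 2·signedArea(CAB) = 3]
2. C_y = 9/2  [2·signedArea(CBE) = 0 ∩ 2·signedArea(CAB) = 3]
   → C = (-1, 9/2)
3. F_x = -4  [F is the midpoint of DB]
4. F_y = -5/2  [F is the midpoint of DB]
   → F = (-4, -5/2)
5. G_x = 1/2  [2·signedArea(GFD) = 3/4 ∩ 2·signedArea(GCE) = 3/4]
6. G_y = 17/2  [2·signedArea(GFD) = 3/4 ∩ 2·signedArea(GCE) = 3/4]
   → G = (1/2, 17/2)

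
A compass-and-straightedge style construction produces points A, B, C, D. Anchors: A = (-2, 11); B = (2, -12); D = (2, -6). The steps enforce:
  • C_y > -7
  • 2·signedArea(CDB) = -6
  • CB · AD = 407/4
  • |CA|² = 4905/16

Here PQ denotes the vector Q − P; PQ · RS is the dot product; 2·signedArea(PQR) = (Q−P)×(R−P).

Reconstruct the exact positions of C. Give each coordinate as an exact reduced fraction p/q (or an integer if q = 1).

C = (1, -25/4)

1. C_x = 1  [2·signedArea(CDB) = -6 ∩ CB · AD = 407/4]
2. C_y = -25/4  [2·signedArea(CDB) = -6 ∩ CB · AD = 407/4]
   → C = (1, -25/4)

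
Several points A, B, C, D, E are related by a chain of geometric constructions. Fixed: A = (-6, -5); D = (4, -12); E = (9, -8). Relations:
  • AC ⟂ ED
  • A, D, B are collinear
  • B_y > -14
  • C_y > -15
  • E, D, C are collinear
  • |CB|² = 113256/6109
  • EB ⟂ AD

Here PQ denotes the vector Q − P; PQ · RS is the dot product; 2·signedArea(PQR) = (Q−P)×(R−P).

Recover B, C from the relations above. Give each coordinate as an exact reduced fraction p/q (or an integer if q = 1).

B = (816/149, -1942/149)
C = (54/41, -580/41)

1. B_x = 816/149  [A, D, B are collinear ∩ EB ⟂ AD]
2. B_y = -1942/149  [A, D, B are collinear ∩ EB ⟂ AD]
   → B = (816/149, -1942/149)
3. C_x = 54/41  [E, D, C are collinear ∩ AC ⟂ ED]
4. C_y = -580/41  [E, D, C are collinear ∩ AC ⟂ ED]
   → C = (54/41, -580/41)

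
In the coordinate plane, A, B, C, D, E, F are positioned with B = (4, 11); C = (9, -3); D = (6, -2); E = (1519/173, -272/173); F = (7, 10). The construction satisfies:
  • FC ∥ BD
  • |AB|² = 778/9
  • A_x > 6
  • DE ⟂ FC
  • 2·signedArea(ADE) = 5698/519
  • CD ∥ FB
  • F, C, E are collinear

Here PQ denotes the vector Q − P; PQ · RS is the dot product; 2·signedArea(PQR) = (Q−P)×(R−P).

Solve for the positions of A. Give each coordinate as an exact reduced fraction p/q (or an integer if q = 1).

A = (19/3, 2)

1. A_x = 19/3  [line -74/173·x + 481/173·y + -1480/519 = 0 ∩ |AB|² = 778/9]
2. A_y = 2  [line -74/173·x + 481/173·y + -1480/519 = 0 ∩ |AB|² = 778/9]
   → A = (19/3, 2)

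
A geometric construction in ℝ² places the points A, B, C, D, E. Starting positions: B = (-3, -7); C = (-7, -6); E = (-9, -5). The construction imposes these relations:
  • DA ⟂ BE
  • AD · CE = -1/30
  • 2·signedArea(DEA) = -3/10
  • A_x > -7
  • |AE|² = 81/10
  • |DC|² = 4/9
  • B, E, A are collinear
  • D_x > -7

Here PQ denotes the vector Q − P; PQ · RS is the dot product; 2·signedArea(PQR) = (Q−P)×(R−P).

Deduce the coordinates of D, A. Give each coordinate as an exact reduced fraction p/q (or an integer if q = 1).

1. A_x = -63/10  [line -2·x + -6·y + -48 = 0 ∩ |AE|² = 81/10]
2. A_y = -59/10  [line -2·x + -6·y + -48 = 0 ∩ |AE|² = 81/10]
   → A = (-63/10, -59/10)
3. D_x = -19/3  [2·signedArea(DEA) = -3/10 ∩ DA ⟂ BE]
4. D_y = -6  [2·signedArea(DEA) = -3/10 ∩ DA ⟂ BE]
   → D = (-19/3, -6)

A = (-63/10, -59/10)
D = (-19/3, -6)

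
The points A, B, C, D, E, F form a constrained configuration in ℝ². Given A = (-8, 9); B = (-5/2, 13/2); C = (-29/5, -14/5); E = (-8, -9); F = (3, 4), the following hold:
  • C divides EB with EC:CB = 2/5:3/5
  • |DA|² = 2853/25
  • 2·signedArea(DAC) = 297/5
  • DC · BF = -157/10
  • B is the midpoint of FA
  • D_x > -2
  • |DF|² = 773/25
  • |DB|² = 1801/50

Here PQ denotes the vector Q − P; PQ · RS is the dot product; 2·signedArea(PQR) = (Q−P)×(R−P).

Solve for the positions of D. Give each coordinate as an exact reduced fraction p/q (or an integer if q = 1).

1. D_x = -7/5  [DC · BF = -157/10 ∩ 2·signedArea(DAC) = 297/5]
2. D_y = 3/5  [DC · BF = -157/10 ∩ 2·signedArea(DAC) = 297/5]
   → D = (-7/5, 3/5)

D = (-7/5, 3/5)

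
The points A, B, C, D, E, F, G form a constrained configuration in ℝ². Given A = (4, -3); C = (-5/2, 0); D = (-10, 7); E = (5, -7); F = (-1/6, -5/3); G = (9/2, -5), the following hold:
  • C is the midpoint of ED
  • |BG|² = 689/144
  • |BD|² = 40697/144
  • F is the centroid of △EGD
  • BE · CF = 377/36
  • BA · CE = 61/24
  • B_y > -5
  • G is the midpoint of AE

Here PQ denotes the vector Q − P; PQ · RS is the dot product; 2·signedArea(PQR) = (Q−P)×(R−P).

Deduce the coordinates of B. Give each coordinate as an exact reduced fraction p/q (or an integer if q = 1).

B = (29/12, -13/3)

1. B_x = 29/12  [BE · CF = 377/36 ∩ BA · CE = 61/24]
2. B_y = -13/3  [BE · CF = 377/36 ∩ BA · CE = 61/24]
   → B = (29/12, -13/3)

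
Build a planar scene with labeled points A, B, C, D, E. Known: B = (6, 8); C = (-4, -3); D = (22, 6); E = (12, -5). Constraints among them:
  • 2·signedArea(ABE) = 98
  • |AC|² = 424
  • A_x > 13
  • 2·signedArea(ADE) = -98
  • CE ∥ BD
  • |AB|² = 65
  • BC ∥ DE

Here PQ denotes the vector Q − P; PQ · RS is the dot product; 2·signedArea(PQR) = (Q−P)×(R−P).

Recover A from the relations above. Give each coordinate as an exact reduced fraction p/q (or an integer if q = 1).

1. A_x = 14  [2·signedArea(ABE) = 98 ∩ 2·signedArea(ADE) = -98]
2. A_y = 7  [2·signedArea(ABE) = 98 ∩ 2·signedArea(ADE) = -98]
   → A = (14, 7)

A = (14, 7)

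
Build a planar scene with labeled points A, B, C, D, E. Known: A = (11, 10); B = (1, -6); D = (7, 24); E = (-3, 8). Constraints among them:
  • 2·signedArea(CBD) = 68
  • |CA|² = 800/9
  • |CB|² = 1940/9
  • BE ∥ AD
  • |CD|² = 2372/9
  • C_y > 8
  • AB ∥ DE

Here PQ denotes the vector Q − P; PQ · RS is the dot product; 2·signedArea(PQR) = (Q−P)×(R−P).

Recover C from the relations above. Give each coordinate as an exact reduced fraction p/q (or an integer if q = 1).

C = (5/3, 26/3)

1. C_x = 5/3  [line -30·x + 6·y + -2 = 0 ∩ |CB|² = 1940/9]
2. C_y = 26/3  [line -30·x + 6·y + -2 = 0 ∩ |CB|² = 1940/9]
   → C = (5/3, 26/3)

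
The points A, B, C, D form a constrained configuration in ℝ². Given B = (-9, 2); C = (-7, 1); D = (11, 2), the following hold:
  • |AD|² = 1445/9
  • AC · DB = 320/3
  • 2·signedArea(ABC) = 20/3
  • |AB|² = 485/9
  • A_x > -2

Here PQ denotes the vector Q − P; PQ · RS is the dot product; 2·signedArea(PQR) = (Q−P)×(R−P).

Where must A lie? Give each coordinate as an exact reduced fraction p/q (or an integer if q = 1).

1. A_x = -5/3  [2·signedArea(ABC) = 20/3 ∩ AC · DB = 320/3]
2. A_y = 5/3  [2·signedArea(ABC) = 20/3 ∩ AC · DB = 320/3]
   → A = (-5/3, 5/3)

A = (-5/3, 5/3)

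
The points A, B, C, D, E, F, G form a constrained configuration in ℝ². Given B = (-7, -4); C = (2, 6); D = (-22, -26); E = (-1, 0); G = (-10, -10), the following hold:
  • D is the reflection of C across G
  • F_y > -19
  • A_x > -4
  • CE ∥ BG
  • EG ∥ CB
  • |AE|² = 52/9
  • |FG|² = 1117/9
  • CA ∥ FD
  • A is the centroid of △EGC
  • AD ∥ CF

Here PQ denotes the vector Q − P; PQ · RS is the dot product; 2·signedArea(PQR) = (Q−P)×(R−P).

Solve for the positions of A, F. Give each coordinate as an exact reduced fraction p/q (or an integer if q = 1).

A = (-3, -4/3)
F = (-17, -56/3)

1. A_x = -3  [A is the centroid of △EGC]
2. A_y = -4/3  [A is the centroid of △EGC]
   → A = (-3, -4/3)
3. F_x = -17  [CA ∥ FD ∩ AD ∥ CF]
4. F_y = -56/3  [CA ∥ FD ∩ AD ∥ CF]
   → F = (-17, -56/3)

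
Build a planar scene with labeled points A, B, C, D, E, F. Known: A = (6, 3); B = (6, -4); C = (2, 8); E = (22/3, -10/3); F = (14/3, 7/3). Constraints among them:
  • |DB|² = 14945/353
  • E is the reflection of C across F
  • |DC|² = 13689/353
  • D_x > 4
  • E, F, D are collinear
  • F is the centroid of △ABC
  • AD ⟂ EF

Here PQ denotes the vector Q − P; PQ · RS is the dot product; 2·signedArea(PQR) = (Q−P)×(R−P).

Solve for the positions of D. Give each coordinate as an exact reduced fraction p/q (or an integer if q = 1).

1. D_x = 1642/353  [E, F, D are collinear ∩ AD ⟂ EF]
2. D_y = 835/353  [E, F, D are collinear ∩ AD ⟂ EF]
   → D = (1642/353, 835/353)

D = (1642/353, 835/353)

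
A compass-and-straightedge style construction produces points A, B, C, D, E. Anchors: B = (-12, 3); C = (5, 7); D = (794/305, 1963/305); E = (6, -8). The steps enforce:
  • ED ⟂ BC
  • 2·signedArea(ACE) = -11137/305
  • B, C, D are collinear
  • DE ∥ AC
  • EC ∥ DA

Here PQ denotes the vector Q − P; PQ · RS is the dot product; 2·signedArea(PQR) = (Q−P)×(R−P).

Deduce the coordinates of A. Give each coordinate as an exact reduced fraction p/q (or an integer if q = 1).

A = (489/305, 6538/305)

1. A_x = 489/305  [DE ∥ AC ∩ EC ∥ DA]
2. A_y = 6538/305  [DE ∥ AC ∩ EC ∥ DA]
   → A = (489/305, 6538/305)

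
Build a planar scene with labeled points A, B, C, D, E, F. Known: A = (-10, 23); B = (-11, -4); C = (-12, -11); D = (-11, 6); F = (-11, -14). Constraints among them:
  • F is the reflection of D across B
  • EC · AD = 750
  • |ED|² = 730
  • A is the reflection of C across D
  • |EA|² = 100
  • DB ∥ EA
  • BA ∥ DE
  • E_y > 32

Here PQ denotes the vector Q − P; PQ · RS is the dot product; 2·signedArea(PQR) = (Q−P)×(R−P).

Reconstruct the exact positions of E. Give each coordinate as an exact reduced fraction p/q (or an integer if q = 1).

E = (-10, 33)

1. E_x = -10  [DB ∥ EA ∩ BA ∥ DE]
2. E_y = 33  [DB ∥ EA ∩ BA ∥ DE]
   → E = (-10, 33)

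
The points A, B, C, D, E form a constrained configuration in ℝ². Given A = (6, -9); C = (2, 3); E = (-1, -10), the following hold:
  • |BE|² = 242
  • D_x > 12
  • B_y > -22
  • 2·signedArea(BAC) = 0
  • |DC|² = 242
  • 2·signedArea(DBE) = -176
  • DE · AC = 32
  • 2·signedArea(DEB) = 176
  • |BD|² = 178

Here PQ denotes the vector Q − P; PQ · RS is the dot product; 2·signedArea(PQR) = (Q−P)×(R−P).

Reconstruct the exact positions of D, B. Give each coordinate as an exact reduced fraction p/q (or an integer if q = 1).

1. D_x = 13  [line 4·x + -12·y + -148 = 0 ∩ |DC|² = 242]
2. D_y = -8  [line 4·x + -12·y + -148 = 0 ∩ |DC|² = 242]
   → D = (13, -8)
3. B_x = 10  [2·signedArea(DEB) = 176 ∩ 2·signedArea(BAC) = 0]
4. B_y = -21  [2·signedArea(DEB) = 176 ∩ 2·signedArea(BAC) = 0]
   → B = (10, -21)

B = (10, -21)
D = (13, -8)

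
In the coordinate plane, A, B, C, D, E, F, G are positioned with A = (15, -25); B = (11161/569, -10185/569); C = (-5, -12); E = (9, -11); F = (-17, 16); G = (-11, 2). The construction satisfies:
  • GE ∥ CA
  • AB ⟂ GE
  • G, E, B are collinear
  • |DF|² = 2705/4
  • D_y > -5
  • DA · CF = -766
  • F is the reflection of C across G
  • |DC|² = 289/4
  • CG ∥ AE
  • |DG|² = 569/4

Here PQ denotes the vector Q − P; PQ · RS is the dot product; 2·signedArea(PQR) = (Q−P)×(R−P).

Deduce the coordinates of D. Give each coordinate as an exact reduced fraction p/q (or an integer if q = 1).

1. D_x = -1  [line 12·x + -28·y + -114 = 0 ∩ |DC|² = 289/4]
2. D_y = -9/2  [line 12·x + -28·y + -114 = 0 ∩ |DC|² = 289/4]
   → D = (-1, -9/2)

D = (-1, -9/2)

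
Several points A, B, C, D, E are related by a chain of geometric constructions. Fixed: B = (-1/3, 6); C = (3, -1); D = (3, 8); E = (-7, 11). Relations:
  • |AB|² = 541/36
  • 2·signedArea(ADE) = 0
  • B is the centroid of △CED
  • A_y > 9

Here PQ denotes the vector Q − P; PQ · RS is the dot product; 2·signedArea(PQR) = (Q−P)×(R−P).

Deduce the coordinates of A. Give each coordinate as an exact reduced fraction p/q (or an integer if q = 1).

A = (-2, 19/2)

1. A_x = -2  [line -3·x + -10·y + 89 = 0 ∩ |AB|² = 541/36]
2. A_y = 19/2  [line -3·x + -10·y + 89 = 0 ∩ |AB|² = 541/36]
   → A = (-2, 19/2)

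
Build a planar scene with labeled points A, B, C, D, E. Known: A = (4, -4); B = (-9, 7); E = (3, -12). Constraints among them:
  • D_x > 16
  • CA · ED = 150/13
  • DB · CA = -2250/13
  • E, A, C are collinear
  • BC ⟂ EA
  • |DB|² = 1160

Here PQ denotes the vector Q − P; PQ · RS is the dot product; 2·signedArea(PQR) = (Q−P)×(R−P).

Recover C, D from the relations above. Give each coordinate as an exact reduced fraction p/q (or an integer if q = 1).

1. C_x = 67/13  [E, A, C are collinear ∩ BC ⟂ EA]
2. C_y = 68/13  [E, A, C are collinear ∩ BC ⟂ EA]
   → C = (67/13, 68/13)
3. D_x = 17  [line 15/13·x + 120/13·y + 1545/13 = 0 ∩ |DB|² = 1160]
4. D_y = -15  [line 15/13·x + 120/13·y + 1545/13 = 0 ∩ |DB|² = 1160]
   → D = (17, -15)

C = (67/13, 68/13)
D = (17, -15)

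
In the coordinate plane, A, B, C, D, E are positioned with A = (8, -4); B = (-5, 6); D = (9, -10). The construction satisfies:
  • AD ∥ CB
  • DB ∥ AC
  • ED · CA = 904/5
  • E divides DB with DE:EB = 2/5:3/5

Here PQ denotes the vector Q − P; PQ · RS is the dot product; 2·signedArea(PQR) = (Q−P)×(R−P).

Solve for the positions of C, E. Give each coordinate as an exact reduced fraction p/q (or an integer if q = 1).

1. C_x = -6  [AD ∥ CB ∩ DB ∥ AC]
2. C_y = 12  [AD ∥ CB ∩ DB ∥ AC]
   → C = (-6, 12)
3. E_x = 17/5  [E divides DB with DE:EB = 2/5:3/5]
4. E_y = -18/5  [E divides DB with DE:EB = 2/5:3/5]
   → E = (17/5, -18/5)

C = (-6, 12)
E = (17/5, -18/5)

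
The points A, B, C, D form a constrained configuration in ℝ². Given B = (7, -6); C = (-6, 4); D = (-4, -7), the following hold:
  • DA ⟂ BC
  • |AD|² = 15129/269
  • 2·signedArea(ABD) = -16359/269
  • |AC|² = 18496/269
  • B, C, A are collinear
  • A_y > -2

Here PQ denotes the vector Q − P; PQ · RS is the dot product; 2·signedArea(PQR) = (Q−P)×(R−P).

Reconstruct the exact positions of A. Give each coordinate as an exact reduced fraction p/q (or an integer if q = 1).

A = (154/269, -284/269)

1. A_x = 154/269  [B, C, A are collinear ∩ DA ⟂ BC]
2. A_y = -284/269  [B, C, A are collinear ∩ DA ⟂ BC]
   → A = (154/269, -284/269)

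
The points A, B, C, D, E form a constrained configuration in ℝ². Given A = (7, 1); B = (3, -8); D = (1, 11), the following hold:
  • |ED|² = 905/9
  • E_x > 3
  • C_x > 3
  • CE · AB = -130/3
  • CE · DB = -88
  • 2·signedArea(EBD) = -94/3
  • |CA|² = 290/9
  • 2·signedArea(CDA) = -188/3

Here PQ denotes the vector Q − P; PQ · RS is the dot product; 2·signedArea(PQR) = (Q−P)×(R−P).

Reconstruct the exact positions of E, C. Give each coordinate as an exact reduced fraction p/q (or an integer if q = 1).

C = (10/3, -10/3)
E = (11/3, 4/3)

1. E_x = 11/3  [line -19·x + -2·y + 217/3 = 0 ∩ |ED|² = 905/9]
2. E_y = 4/3  [line -19·x + -2·y + 217/3 = 0 ∩ |ED|² = 905/9]
   → E = (11/3, 4/3)
3. C_x = 10/3  [2·signedArea(CDA) = -188/3 ∩ CE · AB = -130/3]
4. C_y = -10/3  [2·signedArea(CDA) = -188/3 ∩ CE · AB = -130/3]
   → C = (10/3, -10/3)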